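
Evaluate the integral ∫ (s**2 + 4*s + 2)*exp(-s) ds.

Use integration by parts with u = s**2 + 4*s + 2, dv = exp(-s) ds, so v = -exp(-s).
Apply parts 2 times (tabular method): alternate signs, differentiate u down to 0, integrate dv up.

(-s**2 - 6*s - 8)*exp(-s) + C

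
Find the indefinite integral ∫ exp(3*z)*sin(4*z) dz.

Let I denote the integral. Integrate by parts with u = sin(4*z), dv = exp(3*z) dz, so v = exp(3*z)/3: I = exp(3*z)*sin(4*z)/3 − (4/3)·∫ exp(3*z)*cos(4*z) dz.
Apply parts again with u = cos(4*z), dv = exp(3*z) dz: ∫ exp(3*z)*cos(4*z) dz = exp(3*z)*cos(4*z)/3 + (4/3)·I. Substituting back brings back I: I = exp(3*z)*sin(4*z)/3 - 4*exp(3*z)*cos(4*z)/9 − (16/9)·I.
Solving for I: (1 + 16/9)·I equals the remaining terms, so I = (9/25)·(exp(3*z)*sin(4*z)/3 - 4*exp(3*z)*cos(4*z)/9).

3*exp(3*z)*sin(4*z)/25 - 4*exp(3*z)*cos(4*z)/25 + C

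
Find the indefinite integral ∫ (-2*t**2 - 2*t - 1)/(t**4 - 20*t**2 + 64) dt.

Factor the denominator: (t - 4)*(t - 2)*(t + 2)*(t + 4).
Partial-fraction decomposition: 25/(96*(t + 4)) - 5/(48*(t + 2)) + 13/(48*(t - 2)) - 41/(96*(t - 4)).
Integrate each term: A/(t−a) contributes A·log|t−a|.

-41*log(t - 4)/96 + 13*log(t - 2)/48 - 5*log(t + 2)/48 + 25*log(t + 4)/96 + C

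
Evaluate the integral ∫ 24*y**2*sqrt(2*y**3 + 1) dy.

8*(2*y**3 + 1)**(3/2)/3 + C

Let u = 2*y**3 + 1, so du = (6*y**2) dy.
Rewriting, the integral becomes 4·∫ √u du = 4·(2/3)u^(3/2).
Substituting back, u = 2*y**3 + 1.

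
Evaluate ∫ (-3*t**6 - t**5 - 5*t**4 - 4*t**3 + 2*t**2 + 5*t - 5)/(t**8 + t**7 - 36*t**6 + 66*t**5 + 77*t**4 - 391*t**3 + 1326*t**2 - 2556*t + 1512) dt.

84647*log(t - 3)/121680 - 323*log(t - 2)/360 + 11*log(t - 1)/640 - 2243*log(t + 3)/37440 + 69343*log(t + 7)/305280 + 6143*log(t**2 + 4)/716560 - 5521*atan(t/2)/358280 + 583/(312*t - 936) + C

Factor the denominator: (t - 3)**2*(t - 2)*(t - 1)*(t + 3)*(t + 7)*(t**2 + 4).
Partial-fraction decomposition: (6143*t - 11042)/(358280*(t**2 + 4)) + 69343/(305280*(t + 7)) - 2243/(37440*(t + 3)) + 11/(640*(t - 1)) - 323/(360*(t - 2)) + 84647/(121680*(t - 3)) - 583/(312*(t - 3)**2).
Integrate each term; A/(t−a) gives A·log|t−a|; the (Bt+D)/(t²+p²) term gives a log and an atan.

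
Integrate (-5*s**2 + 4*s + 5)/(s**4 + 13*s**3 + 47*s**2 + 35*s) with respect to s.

log(s)/7 + log(s + 1)/6 - 7*log(s + 5)/2 + 67*log(s + 7)/21 + C

Factor the denominator: s*(s + 1)*(s + 5)*(s + 7).
Partial-fraction decomposition: 67/(21*(s + 7)) - 7/(2*(s + 5)) + 1/(6*(s + 1)) + 1/(7*s).
Integrate each term: A/(s−a) contributes A·log|s−a|.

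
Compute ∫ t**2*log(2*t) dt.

t**3*(log(t) + log(2))/3 - t**3/9 + C

Use integration by parts with u = log(2*t), dv = t**2 dt.
Then du = 1/t dt and v = t**3/3.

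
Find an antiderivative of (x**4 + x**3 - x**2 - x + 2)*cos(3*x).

Use integration by parts with u = x**4 + x**3 - x**2 - x + 2, dv = cos(3*x) dx, so v = sin(3*x)/3.
Apply parts 4 times (tabular method): alternate signs, differentiate u down to 0, integrate dv up.

x**4*sin(3*x)/3 + x**3*sin(3*x)/3 + 4*x**3*cos(3*x)/9 - 7*x**2*sin(3*x)/9 + x**2*cos(3*x)/3 - 5*x*sin(3*x)/9 - 14*x*cos(3*x)/27 + 68*sin(3*x)/81 - 5*cos(3*x)/27 + C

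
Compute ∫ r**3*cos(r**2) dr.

Let u = r², du = 2r dr; rewrite as (1/2)∫ u^1·cos(1u) du.
Now integrate by parts 1 time.

r**2*sin(r**2)/2 + cos(r**2)/2 + C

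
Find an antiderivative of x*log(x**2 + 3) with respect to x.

x**2*log(x**2 + 3)/2 - x**2/2 + 3*log(x**2 + 3)/2 + C

Let u = x**2 + 3, so du = (2*x) dx.
The integral becomes (1/2)·∫ log(u) du; integrate by parts with u′=log(u), dv′=du.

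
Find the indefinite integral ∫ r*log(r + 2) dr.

Use integration by parts with u = log(r + 2), dv = r dr.
Then du = 1/(r + 2) dr and v = r**2/2.

r**2*log(r + 2)/2 - r**2/4 + r - 2*log(r + 2) + C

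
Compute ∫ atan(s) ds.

Use integration by parts with u = arctan(s), dv = ds.
Then du = 1/(s**2 + 1) ds.

s*atan(s) - log(s**2 + 1)/2 + C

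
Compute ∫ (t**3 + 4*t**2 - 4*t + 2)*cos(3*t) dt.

Use integration by parts with u = t**3 + 4*t**2 - 4*t + 2, dv = cos(3*t) dt, so v = sin(3*t)/3.
Apply parts 3 times (tabular method): alternate signs, differentiate u down to 0, integrate dv up.

t**3*sin(3*t)/3 + 4*t**2*sin(3*t)/3 + t**2*cos(3*t)/3 - 14*t*sin(3*t)/9 + 8*t*cos(3*t)/9 + 10*sin(3*t)/27 - 14*cos(3*t)/27 + C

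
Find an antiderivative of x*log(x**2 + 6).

Let u = x**2 + 6, so du = (2*x) dx.
The integral becomes (1/2)·∫ log(u) du; integrate by parts with u′=log(u), dv′=du.

x**2*log(x**2 + 6)/2 - x**2/2 + 3*log(x**2 + 6) + C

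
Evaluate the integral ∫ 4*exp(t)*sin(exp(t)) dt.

-4*cos(exp(t)) + C

Let u = exp(t), so du = (exp(t)) dt.
Rewriting, the integral becomes 4·∫ sin(u) du = 4·-cos(u).
Substituting back, u = exp(t).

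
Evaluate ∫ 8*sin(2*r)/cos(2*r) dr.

-4*log(cos(2*r)) + C

Let u = cos(2*r), so du = (-2*sin(2*r)) dr.
Rewriting, the integral becomes -4·∫ 1/u du = -4·log(u).
Substituting back, u = cos(2*r).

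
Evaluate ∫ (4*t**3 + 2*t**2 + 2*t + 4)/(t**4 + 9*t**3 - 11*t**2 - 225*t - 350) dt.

Factor the denominator: (t - 5)*(t + 2)*(t + 5)*(t + 7).
Partial-fraction decomposition: 107/(10*(t + 7)) - 38/(5*(t + 5)) + 8/(35*(t + 2)) + 47/(70*(t - 5)).
Integrate each term: A/(t−a) contributes A·log|t−a|.

47*log(t - 5)/70 + 8*log(t + 2)/35 - 38*log(t + 5)/5 + 107*log(t + 7)/10 + C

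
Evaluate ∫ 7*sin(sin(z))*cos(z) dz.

Let u = sin(z), so du = (cos(z)) dz.
Rewriting, the integral becomes 7·∫ sin(u) du = 7·-cos(u).
Substituting back, u = sin(z).

-7*cos(sin(z)) + C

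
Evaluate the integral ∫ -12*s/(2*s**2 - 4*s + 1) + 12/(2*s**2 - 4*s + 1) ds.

-3*log(2*s**2 - 4*s + 1) + C

Let u = 2*s**2 - 4*s + 1, so du = (4*s - 4) ds.
Rewriting, the integral becomes -3·∫ 1/u du = -3·log(u).
Substituting back, u = 2*s**2 - 4*s + 1.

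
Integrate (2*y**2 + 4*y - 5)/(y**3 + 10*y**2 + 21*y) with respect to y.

-5*log(y)/21 - log(y + 3)/12 + 65*log(y + 7)/28 + C

Factor the denominator: y*(y + 3)*(y + 7).
Partial-fraction decomposition: 65/(28*(y + 7)) - 1/(12*(y + 3)) - 5/(21*y).
Integrate each term: A/(y−a) contributes A·log|y−a|.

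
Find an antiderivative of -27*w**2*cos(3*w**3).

Let u = 3*w**3, so du = (9*w**2) dw.
Rewriting, the integral becomes -3·∫ cos(u) du = -3·sin(u).
Substituting back, u = 3*w**3.

-3*sin(3*w**3) + C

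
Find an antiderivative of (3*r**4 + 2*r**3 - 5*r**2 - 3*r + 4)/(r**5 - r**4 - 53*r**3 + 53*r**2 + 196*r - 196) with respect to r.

7627*log(r - 7)/3780 - 7*log(r - 2)/30 + log(r - 1)/144 - 11*log(r + 2)/270 + 2099*log(r + 7)/1680 + C

Factor the denominator: (r - 7)*(r - 2)*(r - 1)*(r + 2)*(r + 7).
Partial-fraction decomposition: 2099/(1680*(r + 7)) - 11/(270*(r + 2)) + 1/(144*(r - 1)) - 7/(30*(r - 2)) + 7627/(3780*(r - 7)).
Integrate each term: A/(r−a) contributes A·log|r−a|.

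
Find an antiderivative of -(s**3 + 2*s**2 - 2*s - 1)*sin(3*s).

s**3*cos(3*s)/3 - s**2*sin(3*s)/3 + 2*s**2*cos(3*s)/3 - 4*s*sin(3*s)/9 - 8*s*cos(3*s)/9 + 8*sin(3*s)/27 - 13*cos(3*s)/27 + C

Use integration by parts with u = s**3 + 2*s**2 - 2*s - 1, dv = -sin(3*s) ds, so v = cos(3*s)/3.
Apply parts 3 times (tabular method): alternate signs, differentiate u down to 0, integrate dv up.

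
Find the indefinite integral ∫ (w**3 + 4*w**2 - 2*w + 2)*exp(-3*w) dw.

(-9*w**3 - 45*w**2 - 12*w - 22)*exp(-3*w)/27 + C

Use integration by parts with u = w**3 + 4*w**2 - 2*w + 2, dv = exp(-3*w) dw, so v = -exp(-3*w)/3.
Apply parts 3 times (tabular method): alternate signs, differentiate u down to 0, integrate dv up.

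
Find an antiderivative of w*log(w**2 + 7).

Let u = w**2 + 7, so du = (2*w) dw.
The integral becomes (1/2)·∫ log(u) du; integrate by parts with u′=log(u), dv′=du.

w**2*log(w**2 + 7)/2 - w**2/2 + 7*log(w**2 + 7)/2 + C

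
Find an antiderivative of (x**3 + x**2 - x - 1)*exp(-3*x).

Use integration by parts with u = x**3 + x**2 - x - 1, dv = exp(-3*x) dx, so v = -exp(-3*x)/3.
Apply parts 3 times (tabular method): alternate signs, differentiate u down to 0, integrate dv up.

(-9*x**3 - 18*x**2 - 3*x + 8)*exp(-3*x)/27 + C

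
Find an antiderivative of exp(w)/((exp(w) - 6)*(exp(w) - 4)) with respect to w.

log(exp(w) - 6)/2 - log(exp(w) - 4)/2 + C

Let u = e^w, du = e^w dw.
The integral becomes ∫ du/((u-4)(u-6)); decompose into partial fractions.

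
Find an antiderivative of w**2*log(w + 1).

w**3*log(w + 1)/3 - w**3/9 + w**2/6 - w/3 + log(w + 1)/3 + C

Use integration by parts with u = log(w + 1), dv = w**2 dw.
Then du = 1/(w + 1) dw and v = w**3/3.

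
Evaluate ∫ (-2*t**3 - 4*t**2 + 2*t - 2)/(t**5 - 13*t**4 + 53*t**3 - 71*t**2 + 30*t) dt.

Factor the denominator: t*(t - 6)*(t - 5)*(t - 1)**2.
Partial-fraction decomposition: -87/(200*(t - 1)) - 3/(10*(t - 1)**2) + 171/(40*(t - 5)) - 283/(75*(t - 6)) - 1/(15*t).
Integrate each term; A/(t−a) gives A·log|t−a|; A/(t−a)² gives −A/(t−a).

-log(t)/15 - 283*log(t - 6)/75 + 171*log(t - 5)/40 - 87*log(t - 1)/200 + 3/(10*t - 10) + C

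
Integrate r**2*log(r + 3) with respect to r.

r**3*log(r + 3)/3 - r**3/9 + r**2/2 - 3*r + 9*log(r + 3) + C

Use integration by parts with u = log(r + 3), dv = r**2 dr.
Then du = 1/(r + 3) dr and v = r**3/3.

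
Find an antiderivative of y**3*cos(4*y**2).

Let u = y², du = 2y dy; rewrite as (1/2)∫ u^1·cos(4u) du.
Now integrate by parts 1 time.

y**2*sin(4*y**2)/8 + cos(4*y**2)/32 + C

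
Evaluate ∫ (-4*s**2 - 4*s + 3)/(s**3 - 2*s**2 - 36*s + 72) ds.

Factor the denominator: (s - 6)*(s - 2)*(s + 6).
Partial-fraction decomposition: -39/(32*(s + 6)) + 21/(32*(s - 2)) - 55/(16*(s - 6)).
Integrate each term: A/(s−a) contributes A·log|s−a|.

-55*log(s - 6)/16 + 21*log(s - 2)/32 - 39*log(s + 6)/32 + C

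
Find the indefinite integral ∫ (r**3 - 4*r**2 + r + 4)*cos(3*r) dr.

Use integration by parts with u = r**3 - 4*r**2 + r + 4, dv = cos(3*r) dr, so v = sin(3*r)/3.
Apply parts 3 times (tabular method): alternate signs, differentiate u down to 0, integrate dv up.

r**3*sin(3*r)/3 - 4*r**2*sin(3*r)/3 + r**2*cos(3*r)/3 + r*sin(3*r)/9 - 8*r*cos(3*r)/9 + 44*sin(3*r)/27 + cos(3*r)/27 + C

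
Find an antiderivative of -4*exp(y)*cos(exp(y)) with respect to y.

Let u = exp(y), so du = (exp(y)) dy.
Rewriting, the integral becomes -4·∫ cos(u) du = -4·sin(u).
Substituting back, u = exp(y).

-4*sin(exp(y)) + C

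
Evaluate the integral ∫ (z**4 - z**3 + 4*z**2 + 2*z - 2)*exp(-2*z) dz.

(-4*z**4 - 4*z**3 - 22*z**2 - 30*z - 7)*exp(-2*z)/8 + C

Use integration by parts with u = z**4 - z**3 + 4*z**2 + 2*z - 2, dv = exp(-2*z) dz, so v = -exp(-2*z)/2.
Apply parts 4 times (tabular method): alternate signs, differentiate u down to 0, integrate dv up.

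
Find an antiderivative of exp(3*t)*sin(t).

Let I denote the integral. Integrate by parts with u = sin(t), dv = exp(3*t) dt, so v = exp(3*t)/3: I = exp(3*t)*sin(t)/3 − (1/3)·∫ exp(3*t)*cos(t) dt.
Apply parts again with u = cos(t), dv = exp(3*t) dt: ∫ exp(3*t)*cos(t) dt = exp(3*t)*cos(t)/3 + (1/3)·I. Substituting back brings back I: I = exp(3*t)*sin(t)/3 - exp(3*t)*cos(t)/9 − (1/9)·I.
Solving for I: (1 + 1/9)·I equals the remaining terms, so I = (9/10)·(exp(3*t)*sin(t)/3 - exp(3*t)*cos(t)/9).

3*exp(3*t)*sin(t)/10 - exp(3*t)*cos(t)/10 + C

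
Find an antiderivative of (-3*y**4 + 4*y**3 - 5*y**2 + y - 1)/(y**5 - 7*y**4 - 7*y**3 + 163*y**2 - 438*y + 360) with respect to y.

Factor the denominator: (y - 4)*(y - 3)**2*(y - 2)*(y + 5).
Partial-fraction decomposition: -179/(288*(y + 5)) + 5/(2*(y - 2)) + 891/(32*(y - 3)) + 89/(4*(y - 3)**2) - 589/(18*(y - 4)).
Integrate each term; A/(y−a) gives A·log|y−a|; A/(y−a)² gives −A/(y−a).

-589*log(y - 4)/18 + 891*log(y - 3)/32 + 5*log(y - 2)/2 - 179*log(y + 5)/288 - 89/(4*y - 12) + C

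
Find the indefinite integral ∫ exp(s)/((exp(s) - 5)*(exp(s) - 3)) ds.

Let u = e^s, du = e^s ds.
The integral becomes ∫ du/((u-5)(u-3)); decompose into partial fractions.

log(exp(s) - 5)/2 - log(exp(s) - 3)/2 + C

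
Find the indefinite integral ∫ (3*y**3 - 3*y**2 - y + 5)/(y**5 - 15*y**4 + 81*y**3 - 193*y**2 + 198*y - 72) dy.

Factor the denominator: (y - 6)*(y - 4)*(y - 3)*(y - 1)**2.
Partial-fraction decomposition: -46/(225*(y - 1)) - 2/(15*(y - 1)**2) + 14/(3*(y - 3)) - 145/(18*(y - 4)) + 539/(150*(y - 6)).
Integrate each term; A/(y−a) gives A·log|y−a|; A/(y−a)² gives −A/(y−a).

539*log(y - 6)/150 - 145*log(y - 4)/18 + 14*log(y - 3)/3 - 46*log(y - 1)/225 + 2/(15*y - 15) + C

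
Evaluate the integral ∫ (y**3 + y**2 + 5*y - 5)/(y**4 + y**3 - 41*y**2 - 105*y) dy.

log(y)/21 + 211*log(y - 7)/420 - 19*log(y + 3)/30 + 13*log(y + 5)/12 + C

Factor the denominator: y*(y - 7)*(y + 3)*(y + 5).
Partial-fraction decomposition: 13/(12*(y + 5)) - 19/(30*(y + 3)) + 211/(420*(y - 7)) + 1/(21*y).
Integrate each term: A/(y−a) contributes A·log|y−a|.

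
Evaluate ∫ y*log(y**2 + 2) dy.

y**2*log(y**2 + 2)/2 - y**2/2 + log(y**2 + 2) + C

Let u = y**2 + 2, so du = (2*y) dy.
The integral becomes (1/2)·∫ log(u) du; integrate by parts with u′=log(u), dv′=du.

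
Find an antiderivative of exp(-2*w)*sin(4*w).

Let I denote the integral. Integrate by parts with u = sin(4*w), dv = exp(-2*w) dw, so v = -exp(-2*w)/2: I = -exp(-2*w)*sin(4*w)/2 + 2·∫ exp(-2*w)*cos(4*w) dw.
Apply parts again with u = cos(4*w), dv = exp(-2*w) dw: ∫ exp(-2*w)*cos(4*w) dw = -exp(-2*w)*cos(4*w)/2 − 2·I. Substituting back brings back I: I = -exp(-2*w)*sin(4*w)/2 - exp(-2*w)*cos(4*w) − 4·I.
Solving for I: (1 + 4)·I equals the remaining terms, so I = (1/5)·(-exp(-2*w)*sin(4*w)/2 - exp(-2*w)*cos(4*w)).

-exp(-2*w)*sin(4*w)/10 - exp(-2*w)*cos(4*w)/5 + C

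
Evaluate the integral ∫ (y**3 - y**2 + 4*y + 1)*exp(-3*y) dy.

(-3*y**3 - 12*y - 7)*exp(-3*y)/9 + C

Use integration by parts with u = y**3 - y**2 + 4*y + 1, dv = exp(-3*y) dy, so v = -exp(-3*y)/3.
Apply parts 3 times (tabular method): alternate signs, differentiate u down to 0, integrate dv up.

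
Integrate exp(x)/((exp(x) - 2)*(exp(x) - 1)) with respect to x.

log(exp(x) - 2) - log(exp(x) - 1) + C

Let u = e^x, du = e^x dx.
The integral becomes ∫ du/((u-2)(u-1)); decompose into partial fractions.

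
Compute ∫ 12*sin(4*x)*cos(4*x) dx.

Let u = cos(4*x), so du = (-4*sin(4*x)) dx.
Rewriting, the integral becomes -3·∫ u^1 du = -3·u^2/2.
Substituting back, u = cos(4*x).

-3*cos(4*x)**2/2 + C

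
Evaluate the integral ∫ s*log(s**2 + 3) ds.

Let u = s**2 + 3, so du = (2*s) ds.
The integral becomes (1/2)·∫ log(u) du; integrate by parts with u′=log(u), dv′=du.

s**2*log(s**2 + 3)/2 - s**2/2 + 3*log(s**2 + 3)/2 + C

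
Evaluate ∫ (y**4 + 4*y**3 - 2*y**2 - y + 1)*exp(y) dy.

(y**4 - 2*y**2 + 3*y - 2)*exp(y) + C

Use integration by parts with u = y**4 + 4*y**3 - 2*y**2 - y + 1, dv = exp(y) dy, so v = exp(y).
Apply parts 4 times (tabular method): alternate signs, differentiate u down to 0, integrate dv up.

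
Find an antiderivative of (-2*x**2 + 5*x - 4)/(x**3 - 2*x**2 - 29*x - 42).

-67*log(x - 7)/90 + 22*log(x + 2)/9 - 37*log(x + 3)/10 + C

Factor the denominator: (x - 7)*(x + 2)*(x + 3).
Partial-fraction decomposition: -37/(10*(x + 3)) + 22/(9*(x + 2)) - 67/(90*(x - 7)).
Integrate each term: A/(x−a) contributes A·log|x−a|.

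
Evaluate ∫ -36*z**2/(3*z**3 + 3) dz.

Let u = 3*z**3 + 3, so du = (9*z**2) dz.
Rewriting, the integral becomes -4·∫ 1/u du = -4·log(u).
Substituting back, u = 3*z**3 + 3.

-4*log(3*z**3 + 3) + C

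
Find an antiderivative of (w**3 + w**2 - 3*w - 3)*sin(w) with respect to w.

-w**3*cos(w) + 3*w**2*sin(w) - w**2*cos(w) + 2*w*sin(w) + 9*w*cos(w) - 9*sin(w) + 5*cos(w) + C

Use integration by parts with u = w**3 + w**2 - 3*w - 3, dv = sin(w) dw, so v = -cos(w).
Apply parts 3 times (tabular method): alternate signs, differentiate u down to 0, integrate dv up.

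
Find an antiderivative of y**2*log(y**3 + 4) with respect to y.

y**3*log(y**3 + 4)/3 - y**3/3 + 4*log(y**3 + 4)/3 + C

Let u = y**3 + 4, so du = (3*y**2) dy.
The integral becomes (1/3)·∫ log(u) du; integrate by parts with u′=log(u), dv′=du.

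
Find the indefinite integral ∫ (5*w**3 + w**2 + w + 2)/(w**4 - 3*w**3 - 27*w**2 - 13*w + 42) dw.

197*log(w - 7)/60 - log(w - 1)/8 - 4*log(w + 2)/3 + 127*log(w + 3)/40 + C

Factor the denominator: (w - 7)*(w - 1)*(w + 2)*(w + 3).
Partial-fraction decomposition: 127/(40*(w + 3)) - 4/(3*(w + 2)) - 1/(8*(w - 1)) + 197/(60*(w - 7)).
Integrate each term: A/(w−a) contributes A·log|w−a|.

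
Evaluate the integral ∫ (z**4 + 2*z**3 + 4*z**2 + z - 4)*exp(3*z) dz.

Use integration by parts with u = z**4 + 2*z**3 + 4*z**2 + z - 4, dv = exp(3*z) dz, so v = exp(3*z)/3.
Apply parts 4 times (tabular method): alternate signs, differentiate u down to 0, integrate dv up.

(27*z**4 + 18*z**3 + 90*z**2 - 33*z - 97)*exp(3*z)/81 + C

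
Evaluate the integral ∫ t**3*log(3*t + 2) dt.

Use integration by parts with u = log(3*t + 2), dv = t**3 dt.
Then du = 3/(3*t + 2) dt and v = t**4/4.

t**4*log(3*t + 2)/4 - t**4/16 + t**3/18 - t**2/18 + 2*t/27 - 4*log(3*t + 2)/81 + C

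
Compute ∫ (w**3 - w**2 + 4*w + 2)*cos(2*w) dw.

Use integration by parts with u = w**3 - w**2 + 4*w + 2, dv = cos(2*w) dw, so v = sin(2*w)/2.
Apply parts 3 times (tabular method): alternate signs, differentiate u down to 0, integrate dv up.

w**3*sin(2*w)/2 - w**2*sin(2*w)/2 + 3*w**2*cos(2*w)/4 + 5*w*sin(2*w)/4 - w*cos(2*w)/2 + 5*sin(2*w)/4 + 5*cos(2*w)/8 + C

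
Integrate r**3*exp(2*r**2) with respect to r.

Let u = r², du = 2r dr; rewrite as (1/2)∫ u^1·exp(2u) du.
Now integrate by parts 1 time.

(2*r**2 - 1)*exp(2*r**2)/8 + C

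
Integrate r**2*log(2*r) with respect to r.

r**3*(log(r) + log(2))/3 - r**3/9 + C

Use integration by parts with u = log(2*r), dv = r**2 dr.
Then du = 1/r dr and v = r**3/3.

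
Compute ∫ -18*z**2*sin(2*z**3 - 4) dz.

3*cos(2*z**3 - 4) + C

Let u = 2*z**3 - 4, so du = (6*z**2) dz.
Rewriting, the integral becomes -3·∫ sin(u) du = -3·-cos(u).
Substituting back, u = 2*z**3 - 4.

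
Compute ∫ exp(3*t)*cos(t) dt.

exp(3*t)*sin(t)/10 + 3*exp(3*t)*cos(t)/10 + C

Let I denote the integral. Integrate by parts with u = cos(t), dv = exp(3*t) dt, so v = exp(3*t)/3: I = exp(3*t)*cos(t)/3 + (1/3)·∫ exp(3*t)*sin(t) dt.
Apply parts again with u = sin(t), dv = exp(3*t) dt: ∫ exp(3*t)*sin(t) dt = exp(3*t)*sin(t)/3 − (1/3)·I. Substituting back brings back I: I = exp(3*t)*sin(t)/9 + exp(3*t)*cos(t)/3 − (1/9)·I.
Solving for I: (1 + 1/9)·I equals the remaining terms, so I = (9/10)·(exp(3*t)*sin(t)/9 + exp(3*t)*cos(t)/3).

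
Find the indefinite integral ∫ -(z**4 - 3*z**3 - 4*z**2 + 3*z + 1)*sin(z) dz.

Use integration by parts with u = z**4 - 3*z**3 - 4*z**2 + 3*z + 1, dv = -sin(z) dz, so v = cos(z).
Apply parts 4 times (tabular method): alternate signs, differentiate u down to 0, integrate dv up.

z**4*cos(z) - 4*z**3*sin(z) - 3*z**3*cos(z) + 9*z**2*sin(z) - 16*z**2*cos(z) + 32*z*sin(z) + 21*z*cos(z) - 21*sin(z) + 33*cos(z) + C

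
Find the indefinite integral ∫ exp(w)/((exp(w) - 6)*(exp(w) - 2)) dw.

log(exp(w) - 6)/4 - log(exp(w) - 2)/4 + C

Let u = e^w, du = e^w dw.
The integral becomes ∫ du/((u-2)(u-6)); decompose into partial fractions.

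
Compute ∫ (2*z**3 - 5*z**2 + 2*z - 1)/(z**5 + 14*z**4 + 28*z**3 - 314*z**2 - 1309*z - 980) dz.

67*log(z - 5)/3888 + 5*log(z + 1)/324 - 217*log(z + 4)/243 + 1115*log(z + 7)/1296 - 473/(108*z + 756) + C

Factor the denominator: (z - 5)*(z + 1)*(z + 4)*(z + 7)**2.
Partial-fraction decomposition: 1115/(1296*(z + 7)) + 473/(108*(z + 7)**2) - 217/(243*(z + 4)) + 5/(324*(z + 1)) + 67/(3888*(z - 5)).
Integrate each term; A/(z−a) gives A·log|z−a|; A/(z−a)² gives −A/(z−a).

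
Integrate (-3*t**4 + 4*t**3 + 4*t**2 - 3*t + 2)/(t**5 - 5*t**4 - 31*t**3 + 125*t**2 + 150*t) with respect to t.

log(t)/75 - 1448*log(t - 6)/231 + 322*log(t - 5)/75 - log(t + 1)/84 - 1129*log(t + 5)/1100 + C

Factor the denominator: t*(t - 6)*(t - 5)*(t + 1)*(t + 5).
Partial-fraction decomposition: -1129/(1100*(t + 5)) - 1/(84*(t + 1)) + 322/(75*(t - 5)) - 1448/(231*(t - 6)) + 1/(75*t).
Integrate each term: A/(t−a) contributes A·log|t−a|.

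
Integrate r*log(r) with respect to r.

Use integration by parts with u = log(r), dv = r dr.
Then du = 1/r dr and v = r**2/2.

r**2*log(r)/2 - r**2/4 + C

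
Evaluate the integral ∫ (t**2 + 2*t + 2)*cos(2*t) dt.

t**2*sin(2*t)/2 + t*sin(2*t) + t*cos(2*t)/2 + 3*sin(2*t)/4 + cos(2*t)/2 + C

Use integration by parts with u = t**2 + 2*t + 2, dv = cos(2*t) dt, so v = sin(2*t)/2.
Apply parts 2 times (tabular method): alternate signs, differentiate u down to 0, integrate dv up.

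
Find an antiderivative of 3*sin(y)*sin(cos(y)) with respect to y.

3*cos(cos(y)) + C

Let u = cos(y), so du = (-sin(y)) dy.
Rewriting, the integral becomes -3·∫ sin(u) du = -3·-cos(u).
Substituting back, u = cos(y).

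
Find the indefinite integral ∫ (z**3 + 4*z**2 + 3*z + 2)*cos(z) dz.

z**3*sin(z) + 4*z**2*sin(z) + 3*z**2*cos(z) - 3*z*sin(z) + 8*z*cos(z) - 6*sin(z) - 3*cos(z) + C

Use integration by parts with u = z**3 + 4*z**2 + 3*z + 2, dv = cos(z) dz, so v = sin(z).
Apply parts 3 times (tabular method): alternate signs, differentiate u down to 0, integrate dv up.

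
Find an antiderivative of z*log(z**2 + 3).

z**2*log(z**2 + 3)/2 - z**2/2 + 3*log(z**2 + 3)/2 + C

Let u = z**2 + 3, so du = (2*z) dz.
The integral becomes (1/2)·∫ log(u) du; integrate by parts with u′=log(u), dv′=du.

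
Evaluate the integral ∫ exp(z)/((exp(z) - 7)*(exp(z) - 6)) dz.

log(exp(z) - 7) - log(exp(z) - 6) + C

Let u = e^z, du = e^z dz.
The integral becomes ∫ du/((u-6)(u-7)); decompose into partial fractions.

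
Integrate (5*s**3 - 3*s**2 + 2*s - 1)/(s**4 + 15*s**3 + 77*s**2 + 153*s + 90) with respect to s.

-11*log(s + 1)/40 + 169*log(s + 3)/12 - 711*log(s + 5)/8 + 1201*log(s + 6)/15 + C

Factor the denominator: (s + 1)*(s + 3)*(s + 5)*(s + 6).
Partial-fraction decomposition: 1201/(15*(s + 6)) - 711/(8*(s + 5)) + 169/(12*(s + 3)) - 11/(40*(s + 1)).
Integrate each term: A/(s−a) contributes A·log|s−a|.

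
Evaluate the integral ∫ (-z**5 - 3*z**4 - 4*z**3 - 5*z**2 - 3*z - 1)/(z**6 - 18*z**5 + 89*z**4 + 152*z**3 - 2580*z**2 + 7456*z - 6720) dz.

Factor the denominator: (z - 7)*(z - 6)*(z - 4)**2*(z - 2)*(z + 5).
Partial-fraction decomposition: -149/(6804*(z + 5)) - 139/(560*(z - 2)) - 24829/(972*(z - 4)) - 2141/(108*(z - 4)**2) + 1157/(16*(z - 6)) - 25649/(540*(z - 7)).
Integrate each term; A/(z−a) gives A·log|z−a|; A/(z−a)² gives −A/(z−a).

-25649*log(z - 7)/540 + 1157*log(z - 6)/16 - 24829*log(z - 4)/972 - 139*log(z - 2)/560 - 149*log(z + 5)/6804 + 2141/(108*z - 432) + C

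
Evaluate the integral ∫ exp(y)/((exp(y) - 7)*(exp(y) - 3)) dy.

log(exp(y) - 7)/4 - log(exp(y) - 3)/4 + C

Let u = e^y, du = e^y dy.
The integral becomes ∫ du/((u-7)(u-3)); decompose into partial fractions.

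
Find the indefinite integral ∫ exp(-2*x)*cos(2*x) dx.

exp(-2*x)*sin(2*x)/4 - exp(-2*x)*cos(2*x)/4 + C

Let I denote the integral. Integrate by parts with u = cos(2*x), dv = exp(-2*x) dx, so v = -exp(-2*x)/2: I = -exp(-2*x)*cos(2*x)/2 − ∫ exp(-2*x)*sin(2*x) dx.
Apply parts again with u = sin(2*x), dv = exp(-2*x) dx: ∫ exp(-2*x)*sin(2*x) dx = -exp(-2*x)*sin(2*x)/2 + I. Substituting back brings back I: I = exp(-2*x)*sin(2*x)/2 - exp(-2*x)*cos(2*x)/2 − I.
Solving for I: (1 + 1)·I equals the remaining terms, so I = (1/2)·(exp(-2*x)*sin(2*x)/2 - exp(-2*x)*cos(2*x)/2).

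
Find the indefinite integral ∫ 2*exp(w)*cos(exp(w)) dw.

Let u = exp(w), so du = (exp(w)) dw.
Rewriting, the integral becomes 2·∫ cos(u) du = 2·sin(u).
Substituting back, u = exp(w).

2*sin(exp(w)) + C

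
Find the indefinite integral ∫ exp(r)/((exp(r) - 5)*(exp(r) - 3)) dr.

log(exp(r) - 5)/2 - log(exp(r) - 3)/2 + C

Let u = e^r, du = e^r dr.
The integral becomes ∫ du/((u-5)(u-3)); decompose into partial fractions.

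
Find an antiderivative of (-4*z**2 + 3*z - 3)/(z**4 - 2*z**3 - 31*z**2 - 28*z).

3*log(z)/28 - 89*log(z - 7)/308 - 5*log(z + 1)/12 + 79*log(z + 4)/132 + C

Factor the denominator: z*(z - 7)*(z + 1)*(z + 4).
Partial-fraction decomposition: 79/(132*(z + 4)) - 5/(12*(z + 1)) - 89/(308*(z - 7)) + 3/(28*z).
Integrate each term: A/(z−a) contributes A·log|z−a|.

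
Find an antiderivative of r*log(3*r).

r**2*(log(r) + log(3))/2 - r**2/4 + C

Use integration by parts with u = log(3*r), dv = r dr.
Then du = 1/r dr and v = r**2/2.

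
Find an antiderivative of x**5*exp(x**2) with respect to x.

Let u = x², du = 2x dx; rewrite as (1/2)∫ u^2·exp(1u) du.
Now integrate by parts 2 times.

(x**4 - 2*x**2 + 2)*exp(x**2)/2 + C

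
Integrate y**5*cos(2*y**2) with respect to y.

y**4*sin(2*y**2)/4 + y**2*cos(2*y**2)/4 - sin(2*y**2)/8 + C

Let u = y², du = 2y dy; rewrite as (1/2)∫ u^2·cos(2u) du.
Now integrate by parts 2 times.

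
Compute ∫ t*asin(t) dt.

Use integration by parts with u = arcsin(t), dv = t dt.
Then du = 1/sqrt(-t**2 + 1) dt.

t**2*asin(t)/2 + t*sqrt(-t**2 + 1)/4 - asin(t)/4 + C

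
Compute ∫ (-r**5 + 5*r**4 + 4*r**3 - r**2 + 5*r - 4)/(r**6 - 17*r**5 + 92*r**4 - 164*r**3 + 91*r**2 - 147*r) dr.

Factor the denominator: r*(r - 7)**2*(r - 3)*(r**2 + 1).
Partial-fraction decomposition: (13*r - 9)/(1250*(r**2 + 1)) + 17/(30*(r - 3)) - 49131/(30625*(r - 7)) - 431/(175*(r - 7)**2) + 4/(147*r).
Integrate each term; A/(r−a) gives A·log|r−a|; the (Br+D)/(r²+p²) term gives a log and an atan.

4*log(r)/147 - 49131*log(r - 7)/30625 + 17*log(r - 3)/30 + 13*log(r**2 + 1)/2500 - 9*atan(r)/1250 + 431/(175*r - 1225) + C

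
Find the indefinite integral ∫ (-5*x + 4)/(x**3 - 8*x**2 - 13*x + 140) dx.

Factor the denominator: (x - 7)*(x - 5)*(x + 4).
Partial-fraction decomposition: 8/(33*(x + 4)) + 7/(6*(x - 5)) - 31/(22*(x - 7)).
Integrate each term: A/(x−a) contributes A·log|x−a|.

-31*log(x - 7)/22 + 7*log(x - 5)/6 + 8*log(x + 4)/33 + C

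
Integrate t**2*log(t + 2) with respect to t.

Use integration by parts with u = log(t + 2), dv = t**2 dt.
Then du = 1/(t + 2) dt and v = t**3/3.

t**3*log(t + 2)/3 - t**3/9 + t**2/3 - 4*t/3 + 8*log(t + 2)/3 + C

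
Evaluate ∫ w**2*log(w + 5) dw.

w**3*log(w + 5)/3 - w**3/9 + 5*w**2/6 - 25*w/3 + 125*log(w + 5)/3 + C

Use integration by parts with u = log(w + 5), dv = w**2 dw.
Then du = 1/(w + 5) dw and v = w**3/3.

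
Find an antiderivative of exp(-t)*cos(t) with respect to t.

Let I denote the integral. Integrate by parts with u = cos(t), dv = exp(-t) dt, so v = -exp(-t): I = -exp(-t)*cos(t) − ∫ exp(-t)*sin(t) dt.
Apply parts again with u = sin(t), dv = exp(-t) dt: ∫ exp(-t)*sin(t) dt = -exp(-t)*sin(t) + I. Substituting back brings back I: I = exp(-t)*sin(t) - exp(-t)*cos(t) − I.
Solving for I: (1 + 1)·I equals the remaining terms, so I = (1/2)·(exp(-t)*sin(t) - exp(-t)*cos(t)).

exp(-t)*sin(t)/2 - exp(-t)*cos(t)/2 + C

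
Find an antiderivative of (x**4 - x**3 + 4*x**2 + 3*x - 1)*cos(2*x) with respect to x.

x**4*sin(2*x)/2 - x**3*sin(2*x)/2 + x**3*cos(2*x) + x**2*sin(2*x)/2 - 3*x**2*cos(2*x)/4 + 9*x*sin(2*x)/4 + x*cos(2*x)/2 - 3*sin(2*x)/4 + 9*cos(2*x)/8 + C

Use integration by parts with u = x**4 - x**3 + 4*x**2 + 3*x - 1, dv = cos(2*x) dx, so v = sin(2*x)/2.
Apply parts 4 times (tabular method): alternate signs, differentiate u down to 0, integrate dv up.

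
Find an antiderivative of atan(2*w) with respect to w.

Use integration by parts with u = arctan(2*w), dv = dw.
Then du = 2/(4*w**2 + 1) dw.

w*atan(2*w) - log(4*w**2 + 1)/4 + C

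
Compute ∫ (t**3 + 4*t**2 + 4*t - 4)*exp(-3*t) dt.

(-9*t**3 - 45*t**2 - 66*t + 14)*exp(-3*t)/27 + C

Use integration by parts with u = t**3 + 4*t**2 + 4*t - 4, dv = exp(-3*t) dt, so v = -exp(-3*t)/3.
Apply parts 3 times (tabular method): alternate signs, differentiate u down to 0, integrate dv up.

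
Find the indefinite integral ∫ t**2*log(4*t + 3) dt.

Use integration by parts with u = log(4*t + 3), dv = t**2 dt.
Then du = 4/(4*t + 3) dt and v = t**3/3.

t**3*log(4*t + 3)/3 - t**3/9 + t**2/8 - 3*t/16 + 9*log(4*t + 3)/64 + C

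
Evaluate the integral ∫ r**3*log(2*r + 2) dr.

Use integration by parts with u = log(2*r + 2), dv = r**3 dr.
Then du = 2/(2*r + 2) dr and v = r**4/4.

r**4*log(2*r + 2)/4 - r**4/16 + r**3/12 - r**2/8 + r/4 - log(r + 1)/4 + C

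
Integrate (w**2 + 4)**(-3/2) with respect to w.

Substitute w = 2·tan(θ), so dw = 2·sec(θ)^2 dθ and the radical becomes sqrt(w**2 + 4) = 2·sec(θ) by the Pythagorean identity.
Integrate the resulting trig expression in θ, then back-substitute tan(θ) = w/2, sec(θ) = sqrt(w**2 + 4)/2 (absorbing any constant into C).

w/(4*sqrt(w**2 + 4)) + C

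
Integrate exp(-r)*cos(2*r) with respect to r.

2*exp(-r)*sin(2*r)/5 - exp(-r)*cos(2*r)/5 + C

Let I denote the integral. Integrate by parts with u = cos(2*r), dv = exp(-r) dr, so v = -exp(-r): I = -exp(-r)*cos(2*r) − 2·∫ exp(-r)*sin(2*r) dr.
Apply parts again with u = sin(2*r), dv = exp(-r) dr: ∫ exp(-r)*sin(2*r) dr = -exp(-r)*sin(2*r) + 2·I. Substituting back brings back I: I = 2*exp(-r)*sin(2*r) - exp(-r)*cos(2*r) − 4·I.
Solving for I: (1 + 4)·I equals the remaining terms, so I = (1/5)·(2*exp(-r)*sin(2*r) - exp(-r)*cos(2*r)).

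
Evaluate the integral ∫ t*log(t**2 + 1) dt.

Let u = t**2 + 1, so du = (2*t) dt.
The integral becomes (1/2)·∫ log(u) du; integrate by parts with u′=log(u), dv′=du.

t**2*log(t**2 + 1)/2 - t**2/2 + log(t**2 + 1)/2 + C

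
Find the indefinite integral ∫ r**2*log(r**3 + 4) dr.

Let u = r**3 + 4, so du = (3*r**2) dr.
The integral becomes (1/3)·∫ log(u) du; integrate by parts with u′=log(u), dv′=du.

r**3*log(r**3 + 4)/3 - r**3/3 + 4*log(r**3 + 4)/3 + C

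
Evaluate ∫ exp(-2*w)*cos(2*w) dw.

exp(-2*w)*sin(2*w)/4 - exp(-2*w)*cos(2*w)/4 + C

Let I denote the integral. Integrate by parts with u = cos(2*w), dv = exp(-2*w) dw, so v = -exp(-2*w)/2: I = -exp(-2*w)*cos(2*w)/2 − ∫ exp(-2*w)*sin(2*w) dw.
Apply parts again with u = sin(2*w), dv = exp(-2*w) dw: ∫ exp(-2*w)*sin(2*w) dw = -exp(-2*w)*sin(2*w)/2 + I. Substituting back brings back I: I = exp(-2*w)*sin(2*w)/2 - exp(-2*w)*cos(2*w)/2 − I.
Solving for I: (1 + 1)·I equals the remaining terms, so I = (1/2)·(exp(-2*w)*sin(2*w)/2 - exp(-2*w)*cos(2*w)/2).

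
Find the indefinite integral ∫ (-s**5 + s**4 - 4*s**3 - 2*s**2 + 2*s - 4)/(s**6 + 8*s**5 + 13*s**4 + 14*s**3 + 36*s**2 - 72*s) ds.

Factor the denominator: s*(s - 1)*(s + 3)*(s + 6)*(s**2 + 4).
Partial-fraction decomposition: (6*s - 5)/(65*(s**2 + 4)) - 1231/(630*(s + 6)) + 101/(117*(s + 3)) - 2/(35*(s - 1)) + 1/(18*s).
Integrate each term; A/(s−a) gives A·log|s−a|; the (Bs+D)/(s²+p²) term gives a log and an atan.

log(s)/18 - 2*log(s - 1)/35 + 101*log(s + 3)/117 - 1231*log(s + 6)/630 + 3*log(s**2 + 4)/65 - atan(s/2)/26 + C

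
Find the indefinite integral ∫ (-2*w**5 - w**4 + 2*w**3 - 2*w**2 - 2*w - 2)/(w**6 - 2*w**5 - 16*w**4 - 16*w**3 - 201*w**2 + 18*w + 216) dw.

-8251*log(w - 6)/7875 + 7*log(w - 1)/500 - log(w + 1)/140 - 273*log(w + 4)/625 - 1469*log(w**2 + 9)/5625 - 1807*atan(w/3)/11250 + C

Factor the denominator: (w - 6)*(w - 1)*(w + 1)*(w + 4)*(w**2 + 9).
Partial-fraction decomposition: -13*(452*w + 417)/(11250*(w**2 + 9)) - 273/(625*(w + 4)) - 1/(140*(w + 1)) + 7/(500*(w - 1)) - 8251/(7875*(w - 6)).
Integrate each term; A/(w−a) gives A·log|w−a|; the (Bw+D)/(w²+p²) term gives a log and an atan.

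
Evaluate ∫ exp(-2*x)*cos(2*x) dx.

exp(-2*x)*sin(2*x)/4 - exp(-2*x)*cos(2*x)/4 + C

Let I denote the integral. Integrate by parts with u = cos(2*x), dv = exp(-2*x) dx, so v = -exp(-2*x)/2: I = -exp(-2*x)*cos(2*x)/2 − ∫ exp(-2*x)*sin(2*x) dx.
Apply parts again with u = sin(2*x), dv = exp(-2*x) dx: ∫ exp(-2*x)*sin(2*x) dx = -exp(-2*x)*sin(2*x)/2 + I. Substituting back brings back I: I = exp(-2*x)*sin(2*x)/2 - exp(-2*x)*cos(2*x)/2 − I.
Solving for I: (1 + 1)·I equals the remaining terms, so I = (1/2)·(exp(-2*x)*sin(2*x)/2 - exp(-2*x)*cos(2*x)/2).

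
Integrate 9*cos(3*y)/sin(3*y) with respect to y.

Let u = sin(3*y), so du = (3*cos(3*y)) dy.
Rewriting, the integral becomes 3·∫ 1/u du = 3·log(u).
Substituting back, u = sin(3*y).

3*log(sin(3*y)) + C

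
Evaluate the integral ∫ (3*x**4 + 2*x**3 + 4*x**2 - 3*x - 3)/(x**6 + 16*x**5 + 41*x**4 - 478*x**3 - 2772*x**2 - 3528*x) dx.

log(x)/1176 + 1481*log(x - 6)/32448 + 51*log(x + 2)/1600 - 1205*log(x + 6)/96 + 2582371*log(x + 7)/207025 - 6731/(455*x + 3185) + C

Factor the denominator: x*(x - 6)*(x + 2)*(x + 6)*(x + 7)**2.
Partial-fraction decomposition: 2582371/(207025*(x + 7)) + 6731/(455*(x + 7)**2) - 1205/(96*(x + 6)) + 51/(1600*(x + 2)) + 1481/(32448*(x - 6)) + 1/(1176*x).
Integrate each term; A/(x−a) gives A·log|x−a|; A/(x−a)² gives −A/(x−a).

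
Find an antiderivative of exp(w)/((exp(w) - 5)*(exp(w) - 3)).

Let u = e^w, du = e^w dw.
The integral becomes ∫ du/((u-3)(u-5)); decompose into partial fractions.

log(exp(w) - 5)/2 - log(exp(w) - 3)/2 + C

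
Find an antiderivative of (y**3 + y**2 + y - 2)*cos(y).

Use integration by parts with u = y**3 + y**2 + y - 2, dv = cos(y) dy, so v = sin(y).
Apply parts 3 times (tabular method): alternate signs, differentiate u down to 0, integrate dv up.

y**3*sin(y) + y**2*sin(y) + 3*y**2*cos(y) - 5*y*sin(y) + 2*y*cos(y) - 4*sin(y) - 5*cos(y) + C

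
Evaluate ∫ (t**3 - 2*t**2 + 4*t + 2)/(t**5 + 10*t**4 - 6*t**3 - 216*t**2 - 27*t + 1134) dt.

Factor the denominator: (t - 3)**2*(t + 3)*(t + 6)*(t + 7).
Partial-fraction decomposition: -467/(400*(t + 7)) + 310/(243*(t + 6)) - 55/(432*(t + 3)) + 116/(6075*(t - 3)) + 23/(540*(t - 3)**2).
Integrate each term; A/(t−a) gives A·log|t−a|; A/(t−a)² gives −A/(t−a).

116*log(t - 3)/6075 - 55*log(t + 3)/432 + 310*log(t + 6)/243 - 467*log(t + 7)/400 - 23/(540*t - 1620) + C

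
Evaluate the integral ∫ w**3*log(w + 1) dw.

Use integration by parts with u = log(w + 1), dv = w**3 dw.
Then du = 1/(w + 1) dw and v = w**4/4.

w**4*log(w + 1)/4 - w**4/16 + w**3/12 - w**2/8 + w/4 - log(w + 1)/4 + C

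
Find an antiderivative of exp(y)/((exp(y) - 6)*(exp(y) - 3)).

log(exp(y) - 6)/3 - log(exp(y) - 3)/3 + C

Let u = e^y, du = e^y dy.
The integral becomes ∫ du/((u-6)(u-3)); decompose into partial fractions.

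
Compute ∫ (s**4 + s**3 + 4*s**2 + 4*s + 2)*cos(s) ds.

s**4*sin(s) + s**3*sin(s) + 4*s**3*cos(s) - 8*s**2*sin(s) + 3*s**2*cos(s) - 2*s*sin(s) - 16*s*cos(s) + 18*sin(s) - 2*cos(s) + C

Use integration by parts with u = s**4 + s**3 + 4*s**2 + 4*s + 2, dv = cos(s) ds, so v = sin(s).
Apply parts 4 times (tabular method): alternate signs, differentiate u down to 0, integrate dv up.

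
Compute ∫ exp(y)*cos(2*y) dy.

2*exp(y)*sin(2*y)/5 + exp(y)*cos(2*y)/5 + C

Let I denote the integral. Integrate by parts with u = cos(2*y), dv = exp(y) dy, so v = exp(y): I = exp(y)*cos(2*y) + 2·∫ exp(y)*sin(2*y) dy.
Apply parts again with u = sin(2*y), dv = exp(y) dy: ∫ exp(y)*sin(2*y) dy = exp(y)*sin(2*y) − 2·I. Substituting back brings back I: I = 2*exp(y)*sin(2*y) + exp(y)*cos(2*y) − 4·I.
Solving for I: (1 + 4)·I equals the remaining terms, so I = (1/5)·(2*exp(y)*sin(2*y) + exp(y)*cos(2*y)).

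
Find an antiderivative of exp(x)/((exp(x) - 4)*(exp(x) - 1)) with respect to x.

log(exp(x) - 4)/3 - log(exp(x) - 1)/3 + C

Let u = e^x, du = e^x dx.
The integral becomes ∫ du/((u-4)(u-1)); decompose into partial fractions.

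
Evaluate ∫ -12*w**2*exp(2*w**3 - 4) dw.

-2*exp(2*w**3 - 4) + C

Let u = 2*w**3 - 4, so du = (6*w**2) dw.
Rewriting, the integral becomes -2·∫ e^u du = -2·e^u.
Substituting back, u = 2*w**3 - 4.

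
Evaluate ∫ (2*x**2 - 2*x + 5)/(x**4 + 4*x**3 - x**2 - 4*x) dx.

Factor the denominator: x*(x - 1)*(x + 1)*(x + 4).
Partial-fraction decomposition: -3/(4*(x + 4)) + 3/(2*(x + 1)) + 1/(2*(x - 1)) - 5/(4*x).
Integrate each term: A/(x−a) contributes A·log|x−a|.

-5*log(x)/4 + log(x - 1)/2 + 3*log(x + 1)/2 - 3*log(x + 4)/4 + C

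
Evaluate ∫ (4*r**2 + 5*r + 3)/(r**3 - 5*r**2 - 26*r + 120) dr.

Factor the denominator: (r - 6)*(r - 4)*(r + 5).
Partial-fraction decomposition: 26/(33*(r + 5)) - 29/(6*(r - 4)) + 177/(22*(r - 6)).
Integrate each term: A/(r−a) contributes A·log|r−a|.

177*log(r - 6)/22 - 29*log(r - 4)/6 + 26*log(r + 5)/33 + C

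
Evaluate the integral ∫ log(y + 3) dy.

y*log(y + 3) - y + 3*log(y + 3) + C

Use integration by parts with u = log(y + 3), dv = dy.
Then du = 1/(y + 3) dy and v = y.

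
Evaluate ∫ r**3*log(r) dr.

Use integration by parts with u = log(r), dv = r**3 dr.
Then du = 1/r dr and v = r**4/4.

r**4*log(r)/4 - r**4/16 + C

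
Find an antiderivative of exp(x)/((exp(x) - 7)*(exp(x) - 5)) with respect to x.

Let u = e^x, du = e^x dx.
The integral becomes ∫ du/((u-7)(u-5)); decompose into partial fractions.

log(exp(x) - 7)/2 - log(exp(x) - 5)/2 + C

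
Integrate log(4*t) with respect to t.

t*(log(t) + 2*log(2)) - t + C

Use integration by parts with u = log(4*t), dv = dt.
Then du = 1/t dt and v = t.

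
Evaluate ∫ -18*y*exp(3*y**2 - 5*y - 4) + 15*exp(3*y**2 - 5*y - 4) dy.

-3*exp(3*y**2 - 5*y - 4) + C

Let u = 3*y**2 - 5*y - 4, so du = (6*y - 5) dy.
Rewriting, the integral becomes -3·∫ e^u du = -3·e^u.
Substituting back, u = 3*y**2 - 5*y - 4.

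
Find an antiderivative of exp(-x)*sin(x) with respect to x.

Let I denote the integral. Integrate by parts with u = sin(x), dv = exp(-x) dx, so v = -exp(-x): I = -exp(-x)*sin(x) + ∫ exp(-x)*cos(x) dx.
Apply parts again with u = cos(x), dv = exp(-x) dx: ∫ exp(-x)*cos(x) dx = -exp(-x)*cos(x) − I. Substituting back brings back I: I = -exp(-x)*sin(x) - exp(-x)*cos(x) − I.
Solving for I: (1 + 1)·I equals the remaining terms, so I = (1/2)·(-exp(-x)*sin(x) - exp(-x)*cos(x)).

-exp(-x)*sin(x)/2 - exp(-x)*cos(x)/2 + C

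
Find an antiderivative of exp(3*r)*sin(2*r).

Let I denote the integral. Integrate by parts with u = sin(2*r), dv = exp(3*r) dr, so v = exp(3*r)/3: I = exp(3*r)*sin(2*r)/3 − (2/3)·∫ exp(3*r)*cos(2*r) dr.
Apply parts again with u = cos(2*r), dv = exp(3*r) dr: ∫ exp(3*r)*cos(2*r) dr = exp(3*r)*cos(2*r)/3 + (2/3)·I. Substituting back brings back I: I = exp(3*r)*sin(2*r)/3 - 2*exp(3*r)*cos(2*r)/9 − (4/9)·I.
Solving for I: (1 + 4/9)·I equals the remaining terms, so I = (9/13)·(exp(3*r)*sin(2*r)/3 - 2*exp(3*r)*cos(2*r)/9).

3*exp(3*r)*sin(2*r)/13 - 2*exp(3*r)*cos(2*r)/13 + C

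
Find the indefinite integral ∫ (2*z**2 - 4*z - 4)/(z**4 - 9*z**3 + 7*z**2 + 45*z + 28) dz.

Factor the denominator: (z - 7)*(z - 4)*(z + 1)**2.
Partial-fraction decomposition: -147/(800*(z + 1)) + 1/(20*(z + 1)**2) - 4/(25*(z - 4)) + 11/(32*(z - 7)).
Integrate each term; A/(z−a) gives A·log|z−a|; A/(z−a)² gives −A/(z−a).

11*log(z - 7)/32 - 4*log(z - 4)/25 - 147*log(z + 1)/800 - 1/(20*z + 20) + C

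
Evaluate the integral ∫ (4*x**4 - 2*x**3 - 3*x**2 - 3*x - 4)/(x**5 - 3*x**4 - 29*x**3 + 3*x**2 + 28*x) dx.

-log(x)/7 + 4373*log(x - 7)/1848 + 2*log(x - 1)/15 - log(x + 1)/24 + 278*log(x + 4)/165 + C

Factor the denominator: x*(x - 7)*(x - 1)*(x + 1)*(x + 4).
Partial-fraction decomposition: 278/(165*(x + 4)) - 1/(24*(x + 1)) + 2/(15*(x - 1)) + 4373/(1848*(x - 7)) - 1/(7*x).
Integrate each term: A/(x−a) contributes A·log|x−a|.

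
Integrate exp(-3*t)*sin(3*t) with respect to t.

-exp(-3*t)*sin(3*t)/6 - exp(-3*t)*cos(3*t)/6 + C

Let I denote the integral. Integrate by parts with u = sin(3*t), dv = exp(-3*t) dt, so v = -exp(-3*t)/3: I = -exp(-3*t)*sin(3*t)/3 + ∫ exp(-3*t)*cos(3*t) dt.
Apply parts again with u = cos(3*t), dv = exp(-3*t) dt: ∫ exp(-3*t)*cos(3*t) dt = -exp(-3*t)*cos(3*t)/3 − I. Substituting back brings back I: I = -exp(-3*t)*sin(3*t)/3 - exp(-3*t)*cos(3*t)/3 − I.
Solving for I: (1 + 1)·I equals the remaining terms, so I = (1/2)·(-exp(-3*t)*sin(3*t)/3 - exp(-3*t)*cos(3*t)/3).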